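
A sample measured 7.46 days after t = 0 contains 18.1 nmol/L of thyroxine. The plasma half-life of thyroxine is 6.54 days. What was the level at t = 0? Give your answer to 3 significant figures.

Number of half-lives elapsed: n = 7.46/6.54 ≈ 1.1407.
A₀ = A × 2^n = 18.1 × 2^1.1407 = 18.1 × 2.2048 ≈ 39.908 nmol/L.

39.9 nmol/L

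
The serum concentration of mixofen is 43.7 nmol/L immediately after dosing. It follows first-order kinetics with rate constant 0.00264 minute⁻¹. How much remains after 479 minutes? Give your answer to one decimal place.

12.3 nmol/L

t½ = ln 2 / k = 0.69315 / 0.00264 ≈ 262.56 minutes.
Number of half-lives: n = 479/262.56 ≈ 1.8244.
Remaining = 43.7 × (1/2)^1.8244 = 43.7 × 0.28236 ≈ 12.339 nmol/L.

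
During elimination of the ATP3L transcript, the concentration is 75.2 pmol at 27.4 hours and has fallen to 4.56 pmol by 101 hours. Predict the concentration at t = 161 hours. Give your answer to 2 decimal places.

Over Δt = 101 − 27.4 = 73.6 hours, the level fell by a factor of 75.2/4.56 ≈ 16.491.
n = log₂(16.491) ≈ 4.0436 half-lives, so t½ = 73.6/4.0436 ≈ 18.201 hours.
From t = 101 to t = 161: 4.56 × (1/2)^((161−101)/18.201) ≈ 0.46413 pmol.

0.46 pmol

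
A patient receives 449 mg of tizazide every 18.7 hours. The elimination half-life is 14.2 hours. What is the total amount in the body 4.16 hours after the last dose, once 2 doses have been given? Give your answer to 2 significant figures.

510 mg

The 2 doses were given 22.86, 4.16 hours ago.
Total = 449·(1/2)^(22.86/14.2) + 449·(1/2)^(4.16/14.2)
      = 147.11 + 366.49 ≈ 513.59 mg.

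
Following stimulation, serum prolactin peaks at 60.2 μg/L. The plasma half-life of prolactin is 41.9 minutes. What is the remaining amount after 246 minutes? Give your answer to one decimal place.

1.0 μg/L

Number of half-lives: n = 246/41.9 ≈ 5.8711.
Remaining = 60.2 × (1/2)^5.8711 = 60.2 × 0.017085 ≈ 1.0285 μg/L.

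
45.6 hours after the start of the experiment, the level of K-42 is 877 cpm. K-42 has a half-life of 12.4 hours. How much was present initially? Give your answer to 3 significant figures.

11200 cpm

Number of half-lives elapsed: n = 45.6/12.4 ≈ 3.6774.
A₀ = A × 2^n = 877 × 2^3.6774 = 877 × 12.794 ≈ 11221 cpm.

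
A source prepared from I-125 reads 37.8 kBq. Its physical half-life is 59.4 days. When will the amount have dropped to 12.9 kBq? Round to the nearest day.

Fraction remaining = 12.9/37.8 ≈ 0.34127.
n = log₂(37.8/12.9) = ln(2.9302)/ln 2 ≈ 1.551 half-lives.
t = n × t½ = 1.551 × 59.4 ≈ 92.13 days.

92 days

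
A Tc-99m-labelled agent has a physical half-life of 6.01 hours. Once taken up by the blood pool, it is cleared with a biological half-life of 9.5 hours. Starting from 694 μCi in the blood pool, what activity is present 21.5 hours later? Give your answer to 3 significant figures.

1/t_eff = 1/t_phys + 1/t_biol = 1/6.01 + 1/9.5 = 0.27165 per hour.
t_eff = 6.01 × 9.5 / (6.01 + 9.5) ≈ 3.6812 hours.
Remaining = 694 × (1/2)^(21.5/3.6812) = 694 × (1/2)^5.8405 ≈ 12.111 μCi.

12.1 μCi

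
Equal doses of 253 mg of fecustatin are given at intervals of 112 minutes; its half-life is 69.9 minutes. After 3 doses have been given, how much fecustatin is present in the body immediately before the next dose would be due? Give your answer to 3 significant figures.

The 3 doses were given 336, 224, 112 minutes ago.
Total = 253·(1/2)^(336/69.9) + 253·(1/2)^(224/69.9) + 253·(1/2)^(112/69.9)
      = 9.0388 + 27.444 + 83.327 ≈ 119.81 mg.

120 mg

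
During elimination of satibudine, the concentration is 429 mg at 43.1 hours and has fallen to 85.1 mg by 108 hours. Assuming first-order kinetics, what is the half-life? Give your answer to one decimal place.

Over Δt = 108 − 43.1 = 64.9 hours, the level fell by a factor of 429/85.1 ≈ 5.0411.
n = log₂(5.0411) ≈ 2.3337 half-lives, so t½ = 64.9/2.3337 ≈ 27.809 hours.

27.8 hours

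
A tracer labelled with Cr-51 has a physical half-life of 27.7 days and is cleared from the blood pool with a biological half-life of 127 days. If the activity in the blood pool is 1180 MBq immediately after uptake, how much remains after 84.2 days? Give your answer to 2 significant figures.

91 MBq

1/t_eff = 1/t_phys + 1/t_biol = 1/27.7 + 1/127 = 0.043975 per day.
t_eff = 27.7 × 127 / (27.7 + 127) ≈ 22.74 days.
Remaining = 1180 × (1/2)^(84.2/22.74) = 1180 × (1/2)^3.7027 ≈ 90.627 MBq.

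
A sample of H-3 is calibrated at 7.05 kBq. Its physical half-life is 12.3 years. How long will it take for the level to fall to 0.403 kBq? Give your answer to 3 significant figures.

50.8 years

Fraction remaining = 0.403/7.05 ≈ 0.057163.
n = log₂(7.05/0.403) = ln(17.494)/ln 2 ≈ 4.1288 half-lives.
t = n × t½ = 4.1288 × 12.3 ≈ 50.784 years.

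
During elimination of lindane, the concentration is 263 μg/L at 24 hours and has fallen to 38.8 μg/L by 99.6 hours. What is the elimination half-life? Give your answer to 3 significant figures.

27.4 hours

Over Δt = 99.6 − 24 = 75.6 hours, the level fell by a factor of 263/38.8 ≈ 6.7784.
n = log₂(6.7784) ≈ 2.7609 half-lives, so t½ = 75.6/2.7609 ≈ 27.382 hours.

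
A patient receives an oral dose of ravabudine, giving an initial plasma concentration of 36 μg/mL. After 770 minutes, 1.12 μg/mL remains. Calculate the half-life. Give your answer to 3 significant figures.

A/A₀ = 1.12/36 ≈ 0.031111.
n = log₂(32.143) ≈ 5.0064 half-lives elapsed in 770 minutes.
t½ = 770/5.0064 ≈ 153.8 minutes.

154 minutes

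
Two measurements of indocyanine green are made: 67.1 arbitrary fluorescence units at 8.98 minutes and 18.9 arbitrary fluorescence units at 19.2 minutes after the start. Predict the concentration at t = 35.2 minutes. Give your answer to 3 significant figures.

2.60 arbitrary fluorescence units

Over Δt = 19.2 − 8.98 = 10.22 minutes, the level fell by a factor of 67.1/18.9 ≈ 3.5503.
n = log₂(3.5503) ≈ 1.8279 half-lives, so t½ = 10.22/1.8279 ≈ 5.591 minutes.
From t = 19.2 to t = 35.2: 18.9 × (1/2)^((35.2−19.2)/5.591) ≈ 2.6001 arbitrary fluorescence units.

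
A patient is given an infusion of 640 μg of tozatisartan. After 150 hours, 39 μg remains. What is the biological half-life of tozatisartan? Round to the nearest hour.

A/A₀ = 39/640 ≈ 0.060937.
n = log₂(16.41) ≈ 4.0365 half-lives elapsed in 150 hours.
t½ = 150/4.0365 ≈ 37.161 hours.

37 hours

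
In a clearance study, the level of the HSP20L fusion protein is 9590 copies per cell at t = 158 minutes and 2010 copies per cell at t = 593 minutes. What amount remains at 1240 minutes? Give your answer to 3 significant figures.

Over Δt = 593 − 158 = 435 minutes, the level fell by a factor of 9590/2010 ≈ 4.7711.
n = log₂(4.7711) ≈ 2.2543 half-lives, so t½ = 435/2.2543 ≈ 192.96 minutes.
From t = 593 to t = 1240: 2010 × (1/2)^((1240−593)/192.96) ≈ 196.72 copies per cell.

197 copies per cell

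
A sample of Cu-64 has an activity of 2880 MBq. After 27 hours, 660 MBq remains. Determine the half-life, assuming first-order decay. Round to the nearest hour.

13 hours

A/A₀ = 660/2880 ≈ 0.22917.
n = log₂(4.3636) ≈ 2.1255 half-lives elapsed in 27 hours.
t½ = 27/2.1255 ≈ 12.703 hours.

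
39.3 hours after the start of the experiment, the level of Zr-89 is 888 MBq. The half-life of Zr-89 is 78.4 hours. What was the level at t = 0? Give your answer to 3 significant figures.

1260 MBq

Number of half-lives elapsed: n = 39.3/78.4 ≈ 0.50128.
A₀ = A × 2^n = 888 × 2^0.50128 = 888 × 1.4155 ≈ 1256.9 MBq.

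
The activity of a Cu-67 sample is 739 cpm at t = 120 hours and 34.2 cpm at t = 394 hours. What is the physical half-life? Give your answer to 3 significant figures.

Over Δt = 394 − 120 = 274 hours, the level fell by a factor of 739/34.2 ≈ 21.608.
n = log₂(21.608) ≈ 4.4335 half-lives, so t½ = 274/4.4335 ≈ 61.802 hours.

61.8 hours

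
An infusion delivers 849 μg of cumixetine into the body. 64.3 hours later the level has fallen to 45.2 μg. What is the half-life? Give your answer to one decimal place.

A/A₀ = 45.2/849 ≈ 0.053239.
n = log₂(18.783) ≈ 4.2314 half-lives elapsed in 64.3 hours.
t½ = 64.3/4.2314 ≈ 15.196 hours.

15.2 hours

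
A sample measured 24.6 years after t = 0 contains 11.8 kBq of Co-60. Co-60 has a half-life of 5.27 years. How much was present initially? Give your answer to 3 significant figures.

300 kBq

Number of half-lives elapsed: n = 24.6/5.27 ≈ 4.6679.
A₀ = A × 2^n = 11.8 × 2^4.6679 = 11.8 × 25.421 ≈ 299.96 kBq.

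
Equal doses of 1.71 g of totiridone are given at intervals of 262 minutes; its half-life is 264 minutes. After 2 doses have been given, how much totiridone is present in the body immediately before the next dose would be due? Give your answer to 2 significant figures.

1.3 g

The 2 doses were given 524, 262 minutes ago.
Total = 1.71·(1/2)^(524/264) + 1.71·(1/2)^(262/264)
      = 0.43201 + 0.8595 ≈ 1.2915 g.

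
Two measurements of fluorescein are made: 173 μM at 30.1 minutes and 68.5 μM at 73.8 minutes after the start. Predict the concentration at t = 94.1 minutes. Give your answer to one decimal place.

44.5 μM

Over Δt = 73.8 − 30.1 = 43.7 minutes, the level fell by a factor of 173/68.5 ≈ 2.5255.
n = log₂(2.5255) ≈ 1.3366 half-lives, so t½ = 43.7/1.3366 ≈ 32.695 minutes.
From t = 73.8 to t = 94.1: 68.5 × (1/2)^((94.1−73.8)/32.695) ≈ 44.543 μM.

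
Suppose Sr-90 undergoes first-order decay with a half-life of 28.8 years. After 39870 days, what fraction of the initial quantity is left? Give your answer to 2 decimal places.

39870 days = 109.233 years.
n = 109.233/28.8 ≈ 3.7928 half-lives.
Fraction remaining = (1/2)^3.7928 ≈ 0.072152.

0.07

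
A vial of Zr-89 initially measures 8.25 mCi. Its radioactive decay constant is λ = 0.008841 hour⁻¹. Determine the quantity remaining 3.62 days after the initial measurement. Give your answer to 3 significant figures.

3.83 mCi

t½ = ln 2 / λ = 0.69315 / 0.008841 ≈ 78.401 hours.
Convert the elapsed time: 3.62 days = 86.88 hours.
Number of half-lives: n = 86.88/78.401 ≈ 1.1081.
Remaining = 8.25 × (1/2)^1.1081 = 8.25 × 0.46389 ≈ 3.8271 mCi.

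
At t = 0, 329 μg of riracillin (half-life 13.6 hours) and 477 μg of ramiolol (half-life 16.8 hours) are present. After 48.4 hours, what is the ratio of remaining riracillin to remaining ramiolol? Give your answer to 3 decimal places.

0.431

riracillin: 329 × (1/2)^(48.4/13.6) = 329 × (1/2)^3.5588 ≈ 27.918 μg.
ramiolol: 477 × (1/2)^(48.4/16.8) = 477 × (1/2)^2.881 ≈ 64.754 μg.
Ratio ≈ 27.918 / 64.754 ≈ 0.43114.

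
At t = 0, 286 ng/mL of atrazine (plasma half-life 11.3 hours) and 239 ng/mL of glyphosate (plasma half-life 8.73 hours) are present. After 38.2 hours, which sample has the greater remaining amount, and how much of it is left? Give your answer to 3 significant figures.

atrazine, 27.5 ng/mL

atrazine: 286 × (1/2)^3.3805 ≈ 27.462 ng/mL.
glyphosate: 239 × (1/2)^4.3757 ≈ 11.513 ng/mL.
Atrazine has more remaining, at ≈ 27.462 ng/mL.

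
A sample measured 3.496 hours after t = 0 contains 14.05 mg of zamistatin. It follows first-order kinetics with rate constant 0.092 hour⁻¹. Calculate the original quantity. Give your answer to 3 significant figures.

t½ = ln 2 / λ = 0.69315 / 0.092 ≈ 7.5342 hours.
Number of half-lives elapsed: n = 3.496/7.5342 ≈ 0.46402.
A₀ = A × 2^n = 14.05 × 2^0.46402 = 14.05 × 1.3794 ≈ 19.38 mg.

19.4 mg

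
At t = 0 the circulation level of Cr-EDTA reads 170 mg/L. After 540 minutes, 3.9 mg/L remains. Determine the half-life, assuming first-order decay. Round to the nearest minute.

99 minutes

A/A₀ = 3.9/170 ≈ 0.022941.
n = log₂(43.59) ≈ 5.4459 half-lives elapsed in 540 minutes.
t½ = 540/5.4459 ≈ 99.157 minutes.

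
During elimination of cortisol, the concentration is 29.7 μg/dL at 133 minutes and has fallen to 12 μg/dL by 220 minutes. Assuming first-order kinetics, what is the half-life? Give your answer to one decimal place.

66.5 minutes

Over Δt = 220 − 133 = 87 minutes, the level fell by a factor of 29.7/12 ≈ 2.475.
n = log₂(2.475) ≈ 1.3074 half-lives, so t½ = 87/1.3074 ≈ 66.543 minutes.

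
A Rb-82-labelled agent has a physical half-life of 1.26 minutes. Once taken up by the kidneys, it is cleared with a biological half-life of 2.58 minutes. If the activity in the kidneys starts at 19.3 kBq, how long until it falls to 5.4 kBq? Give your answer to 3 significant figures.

1/t_eff = 1/t_phys + 1/t_biol = 1/1.26 + 1/2.58 = 1.1812 per minute.
t_eff = 1.26 × 2.58 / (1.26 + 2.58) ≈ 0.84656 minutes.
n = log₂(19.3/5.4) ≈ 1.8376; t = 1.8376 × 0.84656 ≈ 1.5556 minutes.

1.56 minutes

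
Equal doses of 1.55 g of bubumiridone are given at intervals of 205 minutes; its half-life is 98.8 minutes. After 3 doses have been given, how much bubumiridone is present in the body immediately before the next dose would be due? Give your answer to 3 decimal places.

0.476 g

The 3 doses were given 615, 410, 205 minutes ago.
Total = 1.55·(1/2)^(615/98.8) + 1.55·(1/2)^(410/98.8) + 1.55·(1/2)^(205/98.8)
      = 0.020726 + 0.087321 + 0.3679 ≈ 0.47594 g.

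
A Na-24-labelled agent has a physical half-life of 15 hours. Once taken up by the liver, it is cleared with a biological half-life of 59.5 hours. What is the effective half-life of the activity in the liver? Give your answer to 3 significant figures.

1/t_eff = 1/t_phys + 1/t_biol = 1/15 + 1/59.5 = 0.083473 per hour.
t_eff = 15 × 59.5 / (15 + 59.5) ≈ 11.98 hours.

12.0 hours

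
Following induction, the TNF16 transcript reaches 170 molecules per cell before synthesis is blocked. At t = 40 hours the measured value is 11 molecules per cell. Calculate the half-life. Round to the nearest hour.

A/A₀ = 11/170 ≈ 0.064706.
n = log₂(15.455) ≈ 3.95 half-lives elapsed in 40 hours.
t½ = 40/3.95 ≈ 10.127 hours.

10 hours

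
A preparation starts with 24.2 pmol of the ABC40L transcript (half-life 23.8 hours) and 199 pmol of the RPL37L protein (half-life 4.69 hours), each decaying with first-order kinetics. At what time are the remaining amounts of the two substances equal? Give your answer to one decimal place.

17.8 hours

Set 24.2·(1/2)^(t/23.8) = 199·(1/2)^(t/4.69).
Taking log₂: log₂(24.2/199) = t·(1/23.8 − 1/4.69).
log₂(0.12161) = -3.0397; 1/23.8 − 1/4.69 = -0.1712.
t = -3.0397 / -0.1712 ≈ 17.755 hours.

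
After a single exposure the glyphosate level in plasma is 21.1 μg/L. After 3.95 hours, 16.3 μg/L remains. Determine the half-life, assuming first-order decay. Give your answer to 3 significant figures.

A/A₀ = 16.3/21.1 ≈ 0.77251.
n = log₂(1.2945) ≈ 0.37237 half-lives elapsed in 3.95 hours.
t½ = 3.95/0.37237 ≈ 10.608 hours.

10.6 hours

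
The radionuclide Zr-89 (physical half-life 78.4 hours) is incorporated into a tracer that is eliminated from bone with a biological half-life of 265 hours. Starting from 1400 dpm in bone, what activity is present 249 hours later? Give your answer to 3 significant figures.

80.8 dpm

1/t_eff = 1/t_phys + 1/t_biol = 1/78.4 + 1/265 = 0.016529 per hour.
t_eff = 78.4 × 265 / (78.4 + 265) ≈ 60.501 hours.
Remaining = 1400 × (1/2)^(249/60.501) = 1400 × (1/2)^4.1156 ≈ 80.76 dpm.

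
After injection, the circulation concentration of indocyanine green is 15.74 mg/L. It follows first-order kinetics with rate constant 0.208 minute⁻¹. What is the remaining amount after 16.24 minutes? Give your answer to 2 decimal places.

0.54 mg/L

t½ = ln 2 / λ = 0.69315 / 0.208 ≈ 3.3324 minutes.
Number of half-lives: n = 16.24/3.3324 ≈ 4.8733.
Remaining = 15.74 × (1/2)^4.8733 = 15.74 × 0.034118 ≈ 0.53702 mg/L.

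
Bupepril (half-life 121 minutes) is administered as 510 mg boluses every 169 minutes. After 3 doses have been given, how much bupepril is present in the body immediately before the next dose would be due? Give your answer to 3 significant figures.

The 3 doses were given 507, 338, 169 minutes ago.
Total = 510·(1/2)^(507/121) + 510·(1/2)^(338/121) + 510·(1/2)^(169/121)
      = 27.94 + 73.566 + 193.7 ≈ 295.2 mg.

295 mg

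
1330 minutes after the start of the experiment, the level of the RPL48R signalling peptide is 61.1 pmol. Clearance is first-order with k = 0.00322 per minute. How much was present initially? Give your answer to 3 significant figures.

t½ = ln 2 / k = 0.69315 / 0.00322 ≈ 215.26 minutes.
Number of half-lives elapsed: n = 1330/215.26 ≈ 6.1785.
A₀ = A × 2^n = 61.1 × 2^6.1785 = 61.1 × 72.429 ≈ 4425.4 pmol.

4430 pmol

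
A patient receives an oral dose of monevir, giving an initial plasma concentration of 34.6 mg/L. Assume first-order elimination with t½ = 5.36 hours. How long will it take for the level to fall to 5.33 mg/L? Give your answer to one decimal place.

Fraction remaining = 5.33/34.6 ≈ 0.15405.
n = log₂(34.6/5.33) = ln(6.4916)/ln 2 ≈ 2.6986 half-lives.
t = n × t½ = 2.6986 × 5.36 ≈ 14.464 hours.

14.5 hours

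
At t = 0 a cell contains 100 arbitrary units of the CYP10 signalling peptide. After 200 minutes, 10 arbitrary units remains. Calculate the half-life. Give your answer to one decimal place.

A/A₀ = 10/100 ≈ 0.1.
n = log₂(10) ≈ 3.3219 half-lives elapsed in 200 minutes.
t½ = 200/3.3219 ≈ 60.206 minutes.

60.2 minutes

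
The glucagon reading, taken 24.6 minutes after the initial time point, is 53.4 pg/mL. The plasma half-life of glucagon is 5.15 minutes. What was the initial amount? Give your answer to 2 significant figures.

1500 pg/mL

Number of half-lives elapsed: n = 24.6/5.15 ≈ 4.7767.
A₀ = A × 2^n = 53.4 × 2^4.7767 = 53.4 × 27.411 ≈ 1463.8 pg/mL.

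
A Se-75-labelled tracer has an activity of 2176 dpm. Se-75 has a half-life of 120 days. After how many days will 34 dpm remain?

34/2176 = 1/64, so 6 half-lives have elapsed.
t = 6 × 120 = 720 days.

720 days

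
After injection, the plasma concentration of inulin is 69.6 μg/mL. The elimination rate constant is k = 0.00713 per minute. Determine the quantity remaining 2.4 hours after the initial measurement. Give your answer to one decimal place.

t½ = ln 2 / k = 0.69315 / 0.00713 ≈ 97.216 minutes.
Convert the elapsed time: 2.4 hours = 144 minutes.
Number of half-lives: n = 144/97.216 ≈ 1.4812.
Remaining = 69.6 × (1/2)^1.4812 = 69.6 × 0.35818 ≈ 24.929 μg/mL.

24.9 μg/mL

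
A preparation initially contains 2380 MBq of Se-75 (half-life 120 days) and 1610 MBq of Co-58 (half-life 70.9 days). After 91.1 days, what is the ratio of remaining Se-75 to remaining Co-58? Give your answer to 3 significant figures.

Se-75: 2380 × (1/2)^(91.1/120) = 2380 × (1/2)^0.75917 ≈ 1406.2 MBq.
Co-58: 1610 × (1/2)^(91.1/70.9) = 1610 × (1/2)^1.2849 ≈ 660.74 MBq.
Ratio ≈ 1406.2 / 660.74 ≈ 2.1282.

2.13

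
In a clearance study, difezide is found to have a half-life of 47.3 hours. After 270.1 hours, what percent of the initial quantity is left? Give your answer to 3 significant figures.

n = 270.1/47.3 ≈ 5.7104 half-lives.
Fraction remaining = (1/2)^5.7104 ≈ 0.019099, i.e. 1.9099%.

1.91%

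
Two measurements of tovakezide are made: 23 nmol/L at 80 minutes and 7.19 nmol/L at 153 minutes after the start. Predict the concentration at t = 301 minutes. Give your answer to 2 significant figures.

0.68 nmol/L

Over Δt = 153 − 80 = 73 minutes, the level fell by a factor of 23/7.19 ≈ 3.1989.
n = log₂(3.1989) ≈ 1.6776 half-lives, so t½ = 73/1.6776 ≈ 43.515 minutes.
From t = 153 to t = 301: 7.19 × (1/2)^((301−153)/43.515) ≈ 0.68061 nmol/L.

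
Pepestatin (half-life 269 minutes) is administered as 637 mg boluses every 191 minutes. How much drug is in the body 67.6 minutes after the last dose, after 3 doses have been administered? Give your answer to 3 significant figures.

1060 mg

The 3 doses were given 449.6, 258.6, 67.6 minutes ago.
Total = 637·(1/2)^(449.6/269) + 637·(1/2)^(258.6/269) + 637·(1/2)^(67.6/269)
      = 199.99 + 327.15 + 535.17 ≈ 1062.3 mg.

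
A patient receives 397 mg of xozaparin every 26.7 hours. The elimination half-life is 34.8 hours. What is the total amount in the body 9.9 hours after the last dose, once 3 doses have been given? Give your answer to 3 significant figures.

The 3 doses were given 63.3, 36.6, 9.9 hours ago.
Total = 397·(1/2)^(63.3/34.8) + 397·(1/2)^(36.6/34.8) + 397·(1/2)^(9.9/34.8)
      = 112.52 + 191.51 + 325.95 ≈ 629.98 mg.

630 mg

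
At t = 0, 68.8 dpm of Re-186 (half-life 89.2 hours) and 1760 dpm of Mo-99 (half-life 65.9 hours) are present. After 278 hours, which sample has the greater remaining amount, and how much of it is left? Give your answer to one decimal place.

Mo-99, 94.5 dpm

Re-186: 68.8 × (1/2)^3.1166 ≈ 7.9323 dpm.
Mo-99: 1760 × (1/2)^4.2185 ≈ 94.54 dpm.
Mo-99 has more remaining, at ≈ 94.54 dpm.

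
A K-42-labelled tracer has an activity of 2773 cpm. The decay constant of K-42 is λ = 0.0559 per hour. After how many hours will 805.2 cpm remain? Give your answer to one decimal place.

22.1 hours

t½ = ln 2 / λ = 0.69315 / 0.0559 ≈ 12.4 hours.
Fraction remaining = 805.2/2773 ≈ 0.29037.
n = log₂(2773/805.2) = ln(3.4439)/ln 2 ≈ 1.784 half-lives.
t = n × t½ = 1.784 × 12.4 ≈ 22.122 hours.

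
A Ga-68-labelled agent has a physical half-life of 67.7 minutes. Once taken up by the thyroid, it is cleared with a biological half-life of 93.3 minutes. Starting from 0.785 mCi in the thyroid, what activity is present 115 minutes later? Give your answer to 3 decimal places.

0.103 mCi

1/t_eff = 1/t_phys + 1/t_biol = 1/67.7 + 1/93.3 = 0.025489 per minute.
t_eff = 67.7 × 93.3 / (67.7 + 93.3) ≈ 39.232 minutes.
Remaining = 0.785 × (1/2)^(115/39.232) = 0.785 × (1/2)^2.9313 ≈ 0.10291 mCi.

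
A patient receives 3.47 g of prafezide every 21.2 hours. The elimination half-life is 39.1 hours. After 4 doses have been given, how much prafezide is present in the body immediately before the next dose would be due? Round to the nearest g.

6 g

The 4 doses were given 84.8, 63.6, 42.4, 21.2 hours ago.
Total = 3.47·(1/2)^(84.8/39.1) + 3.47·(1/2)^(63.6/39.1) + 3.47·(1/2)^(42.4/39.1) + 3.47·(1/2)^(21.2/39.1)
      = 0.77171 + 1.1238 + 1.6364 + 2.3829 ≈ 5.9148 g.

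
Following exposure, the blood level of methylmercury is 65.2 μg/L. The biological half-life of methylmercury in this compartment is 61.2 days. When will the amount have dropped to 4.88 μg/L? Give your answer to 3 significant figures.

229 days

Fraction remaining = 4.88/65.2 ≈ 0.074847.
n = log₂(65.2/4.88) = ln(13.361)/ln 2 ≈ 3.7399 half-lives.
t = n × t½ = 3.7399 × 61.2 ≈ 228.88 days.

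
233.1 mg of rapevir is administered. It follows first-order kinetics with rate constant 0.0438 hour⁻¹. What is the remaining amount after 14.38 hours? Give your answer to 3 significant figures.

t½ = ln 2 / λ = 0.69315 / 0.0438 ≈ 15.825 hours.
Number of half-lives: n = 14.38/15.825 ≈ 0.90867.
Remaining = 233.1 × (1/2)^0.90867 = 233.1 × 0.53267 ≈ 124.17 mg.

124 mg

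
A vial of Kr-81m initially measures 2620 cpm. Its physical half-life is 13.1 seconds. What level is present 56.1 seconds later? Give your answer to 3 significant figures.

135 cpm

Number of half-lives: n = 56.1/13.1 ≈ 4.2824.
Remaining = 2620 × (1/2)^4.2824 = 2620 × 0.051387 ≈ 134.63 cpm.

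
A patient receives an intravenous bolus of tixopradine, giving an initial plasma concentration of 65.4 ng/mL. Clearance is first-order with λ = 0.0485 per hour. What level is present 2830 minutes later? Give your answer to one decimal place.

6.6 ng/mL

t½ = ln 2 / λ = 0.69315 / 0.0485 ≈ 14.292 hours.
Convert the elapsed time: 2830 minutes = 47.1667 hours.
Number of half-lives: n = 47.1667/14.292 ≈ 3.3003.
Remaining = 65.4 × (1/2)^3.3003 = 65.4 × 0.10151 ≈ 6.6389 ng/mL.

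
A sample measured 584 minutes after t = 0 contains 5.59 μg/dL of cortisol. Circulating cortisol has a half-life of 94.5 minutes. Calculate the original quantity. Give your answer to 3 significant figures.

405 μg/dL

Number of half-lives elapsed: n = 584/94.5 ≈ 6.1799.
A₀ = A × 2^n = 5.59 × 2^6.1799 = 5.59 × 72.499 ≈ 405.27 μg/dL.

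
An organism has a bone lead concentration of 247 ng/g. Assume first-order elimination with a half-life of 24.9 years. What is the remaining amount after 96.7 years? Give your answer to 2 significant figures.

17 ng/g

Number of half-lives: n = 96.7/24.9 ≈ 3.8835.
Remaining = 247 × (1/2)^3.8835 = 247 × 0.067755 ≈ 16.735 ng/g.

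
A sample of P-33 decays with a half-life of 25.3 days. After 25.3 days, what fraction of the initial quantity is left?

0.5

n = 25.3/25.3 ≈ 1 half-life.
Fraction remaining = (1/2)^1 ≈ 0.5.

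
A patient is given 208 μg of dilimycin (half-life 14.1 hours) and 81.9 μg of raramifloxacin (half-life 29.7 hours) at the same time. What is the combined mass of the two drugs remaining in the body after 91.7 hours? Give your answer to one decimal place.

11.9 μg

dilimycin: 208 × (1/2)^(91.7/14.1) = 208 × (1/2)^6.5035 ≈ 2.2925 μg.
raramifloxacin: 81.9 × (1/2)^(91.7/29.7) = 81.9 × (1/2)^3.0875 ≈ 9.6348 μg.
Total = 2.2925 + 9.6348 ≈ 11.927 μg.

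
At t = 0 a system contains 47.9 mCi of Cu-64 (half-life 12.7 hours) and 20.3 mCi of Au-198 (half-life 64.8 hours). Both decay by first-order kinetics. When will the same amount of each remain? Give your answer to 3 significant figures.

19.6 hours

Set 47.9·(1/2)^(t/12.7) = 20.3·(1/2)^(t/64.8).
Taking log₂: log₂(47.9/20.3) = t·(1/12.7 − 1/64.8).
log₂(2.3596) = 1.2385; 1/12.7 − 1/64.8 = 0.063308.
t = 1.2385 / 0.063308 ≈ 19.564 hours.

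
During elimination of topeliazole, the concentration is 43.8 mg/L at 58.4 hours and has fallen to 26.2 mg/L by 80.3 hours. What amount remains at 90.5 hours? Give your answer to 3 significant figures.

Over Δt = 80.3 − 58.4 = 21.9 hours, the level fell by a factor of 43.8/26.2 ≈ 1.6718.
n = log₂(1.6718) ≈ 0.74136 half-lives, so t½ = 21.9/0.74136 ≈ 29.54 hours.
From t = 80.3 to t = 90.5: 26.2 × (1/2)^((90.5−80.3)/29.54) ≈ 20.623 mg/L.

20.6 mg/L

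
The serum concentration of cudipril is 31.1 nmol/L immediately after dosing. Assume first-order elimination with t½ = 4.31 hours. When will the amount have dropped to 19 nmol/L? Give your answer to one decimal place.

3.1 hours

Fraction remaining = 19/31.1 ≈ 0.61093.
n = log₂(31.1/19) = ln(1.6368)/ln 2 ≈ 0.71092 half-lives.
t = n × t½ = 0.71092 × 4.31 ≈ 3.064 hours.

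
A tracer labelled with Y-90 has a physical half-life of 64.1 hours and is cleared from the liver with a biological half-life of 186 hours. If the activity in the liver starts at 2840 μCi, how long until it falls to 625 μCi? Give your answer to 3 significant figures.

1/t_eff = 1/t_phys + 1/t_biol = 1/64.1 + 1/186 = 0.020977 per hour.
t_eff = 64.1 × 186 / (64.1 + 186) ≈ 47.671 hours.
n = log₂(2840/625) ≈ 2.184; t = 2.184 × 47.671 ≈ 104.11 hours.

104 hours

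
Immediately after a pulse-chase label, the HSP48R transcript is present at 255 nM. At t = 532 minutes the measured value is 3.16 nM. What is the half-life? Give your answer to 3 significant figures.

84.0 minutes

A/A₀ = 3.16/255 ≈ 0.012392.
n = log₂(80.696) ≈ 6.3344 half-lives elapsed in 532 minutes.
t½ = 532/6.3344 ≈ 83.985 minutes.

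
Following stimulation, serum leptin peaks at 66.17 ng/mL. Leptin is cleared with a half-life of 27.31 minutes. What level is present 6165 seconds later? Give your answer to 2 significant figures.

Convert the elapsed time: 6165 seconds = 102.75 minutes.
Number of half-lives: n = 102.75/27.31 ≈ 3.7624.
Remaining = 66.17 × (1/2)^3.7624 = 66.17 × 0.073691 ≈ 4.8762 ng/mL.

4.9 ng/mL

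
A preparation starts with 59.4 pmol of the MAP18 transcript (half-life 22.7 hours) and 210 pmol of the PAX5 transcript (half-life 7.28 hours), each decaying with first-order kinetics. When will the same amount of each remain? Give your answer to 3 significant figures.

19.5 hours

Set 59.4·(1/2)^(t/22.7) = 210·(1/2)^(t/7.28).
Taking log₂: log₂(59.4/210) = t·(1/22.7 − 1/7.28).
log₂(0.28286) = -1.8219; 1/22.7 − 1/7.28 = -0.09331.
t = -1.8219 / -0.09331 ≈ 19.525 hours.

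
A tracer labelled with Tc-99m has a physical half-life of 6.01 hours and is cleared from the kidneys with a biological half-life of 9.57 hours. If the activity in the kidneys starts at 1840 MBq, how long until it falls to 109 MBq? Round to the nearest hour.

15 hours

1/t_eff = 1/t_phys + 1/t_biol = 1/6.01 + 1/9.57 = 0.27088 per hour.
t_eff = 6.01 × 9.57 / (6.01 + 9.57) ≈ 3.6916 hours.
n = log₂(1840/109) ≈ 4.0773; t = 4.0773 × 3.6916 ≈ 15.052 hours.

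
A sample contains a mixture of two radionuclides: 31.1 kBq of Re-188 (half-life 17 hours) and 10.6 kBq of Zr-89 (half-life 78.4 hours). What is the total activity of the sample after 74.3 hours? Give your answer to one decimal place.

7.0 kBq

Re-188: 31.1 × (1/2)^(74.3/17) = 31.1 × (1/2)^4.3706 ≈ 1.5034 kBq.
Zr-89: 10.6 × (1/2)^(74.3/78.4) = 10.6 × (1/2)^0.9477 ≈ 5.4956 kBq.
Total = 1.5034 + 5.4956 ≈ 6.9991 kBq.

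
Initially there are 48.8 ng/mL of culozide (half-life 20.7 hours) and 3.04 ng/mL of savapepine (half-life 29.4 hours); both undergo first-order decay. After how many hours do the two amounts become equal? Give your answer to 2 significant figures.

280 hours

Set 48.8·(1/2)^(t/20.7) = 3.04·(1/2)^(t/29.4).
Taking log₂: log₂(48.8/3.04) = t·(1/20.7 − 1/29.4).
log₂(16.053) = 4.0047; 1/20.7 − 1/29.4 = 0.014296.
t = 4.0047 / 0.014296 ≈ 280.14 hours.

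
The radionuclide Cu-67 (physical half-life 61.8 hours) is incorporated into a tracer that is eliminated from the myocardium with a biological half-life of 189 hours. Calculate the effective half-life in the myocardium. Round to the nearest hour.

1/t_eff = 1/t_phys + 1/t_biol = 1/61.8 + 1/189 = 0.021472 per hour.
t_eff = 61.8 × 189 / (61.8 + 189) ≈ 46.572 hours.

47 hours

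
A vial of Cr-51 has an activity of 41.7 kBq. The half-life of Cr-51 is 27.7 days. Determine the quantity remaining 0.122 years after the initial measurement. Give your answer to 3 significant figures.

13.7 kBq

Convert the elapsed time: 0.122 years = 44.53 days.
Number of half-lives: n = 44.53/27.7 ≈ 1.6076.
Remaining = 41.7 × (1/2)^1.6076 = 41.7 × 0.32815 ≈ 13.684 kBq.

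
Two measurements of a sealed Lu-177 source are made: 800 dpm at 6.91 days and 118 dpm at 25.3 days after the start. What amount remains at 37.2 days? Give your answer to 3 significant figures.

34.2 dpm

Over Δt = 25.3 − 6.91 = 18.39 days, the level fell by a factor of 800/118 ≈ 6.7797.
n = log₂(6.7797) ≈ 2.7612 half-lives, so t½ = 18.39/2.7612 ≈ 6.6601 days.
From t = 25.3 to t = 37.2: 118 × (1/2)^((37.2−25.3)/6.6601) ≈ 34.199 dpm.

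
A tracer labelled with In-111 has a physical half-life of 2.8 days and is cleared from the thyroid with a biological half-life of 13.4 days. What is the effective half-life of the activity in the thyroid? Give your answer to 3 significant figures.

1/t_eff = 1/t_phys + 1/t_biol = 1/2.8 + 1/13.4 = 0.43177 per day.
t_eff = 2.8 × 13.4 / (2.8 + 13.4) ≈ 2.316 days.

2.32 days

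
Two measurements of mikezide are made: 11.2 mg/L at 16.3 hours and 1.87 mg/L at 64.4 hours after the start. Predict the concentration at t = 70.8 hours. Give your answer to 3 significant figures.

Over Δt = 64.4 − 16.3 = 48.1 hours, the level fell by a factor of 11.2/1.87 ≈ 5.9893.
n = log₂(5.9893) ≈ 2.5824 half-lives, so t½ = 48.1/2.5824 ≈ 18.626 hours.
From t = 64.4 to t = 70.8: 1.87 × (1/2)^((70.8−64.4)/18.626) ≈ 1.4737 mg/L.

1.47 mg/L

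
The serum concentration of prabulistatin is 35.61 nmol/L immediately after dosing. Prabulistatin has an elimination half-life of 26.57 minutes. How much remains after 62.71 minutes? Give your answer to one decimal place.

6.9 nmol/L

Number of half-lives: n = 62.71/26.57 ≈ 2.3602.
Remaining = 35.61 × (1/2)^2.3602 = 35.61 × 0.19477 ≈ 6.9356 nmol/L.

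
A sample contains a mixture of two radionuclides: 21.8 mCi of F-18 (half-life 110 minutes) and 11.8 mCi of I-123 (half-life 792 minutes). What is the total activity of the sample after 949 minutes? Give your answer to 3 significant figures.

5.20 mCi

F-18: 21.8 × (1/2)^(949/110) = 21.8 × (1/2)^8.6273 ≈ 0.05513 mCi.
I-123: 11.8 × (1/2)^(949/792) = 11.8 × (1/2)^1.1982 ≈ 5.1425 mCi.
Total = 0.05513 + 5.1425 ≈ 5.1977 mCi.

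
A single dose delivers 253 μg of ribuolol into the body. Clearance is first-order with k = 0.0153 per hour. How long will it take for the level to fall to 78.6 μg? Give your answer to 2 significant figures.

t½ = ln 2 / k = 0.69315 / 0.0153 ≈ 45.304 hours.
Fraction remaining = 78.6/253 ≈ 0.31067.
n = log₂(253/78.6) = ln(3.2188)/ln 2 ≈ 1.6865 half-lives.
t = n × t½ = 1.6865 × 45.304 ≈ 76.406 hours.

76 hours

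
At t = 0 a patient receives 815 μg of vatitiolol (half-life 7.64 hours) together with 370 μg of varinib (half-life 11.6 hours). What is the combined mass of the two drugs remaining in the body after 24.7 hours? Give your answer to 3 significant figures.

171 μg

vatitiolol: 815 × (1/2)^(24.7/7.64) = 815 × (1/2)^3.233 ≈ 86.683 μg.
varinib: 370 × (1/2)^(24.7/11.6) = 370 × (1/2)^2.1293 ≈ 84.57 μg.
Total = 86.683 + 84.57 ≈ 171.25 μg.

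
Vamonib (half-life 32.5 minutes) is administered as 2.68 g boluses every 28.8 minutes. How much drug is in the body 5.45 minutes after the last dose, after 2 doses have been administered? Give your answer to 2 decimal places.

The 2 doses were given 34.25, 5.45 minutes ago.
Total = 2.68·(1/2)^(34.25/32.5) + 2.68·(1/2)^(5.45/32.5)
      = 1.2909 + 2.3859 ≈ 3.6768 g.

3.68 g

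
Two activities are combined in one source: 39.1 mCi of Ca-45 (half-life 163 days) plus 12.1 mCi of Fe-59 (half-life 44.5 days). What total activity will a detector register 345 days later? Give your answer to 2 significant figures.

9.1 mCi

Ca-45: 39.1 × (1/2)^(345/163) = 39.1 × (1/2)^2.1166 ≈ 9.0163 mCi.
Fe-59: 12.1 × (1/2)^(345/44.5) = 12.1 × (1/2)^7.7528 ≈ 0.056099 mCi.
Total = 9.0163 + 0.056099 ≈ 9.0724 mCi.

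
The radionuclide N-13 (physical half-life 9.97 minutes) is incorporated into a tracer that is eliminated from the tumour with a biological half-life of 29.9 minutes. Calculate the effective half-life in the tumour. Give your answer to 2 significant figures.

7.5 minutes

1/t_eff = 1/t_phys + 1/t_biol = 1/9.97 + 1/29.9 = 0.13375 per minute.
t_eff = 9.97 × 29.9 / (9.97 + 29.9) ≈ 7.4769 minutes.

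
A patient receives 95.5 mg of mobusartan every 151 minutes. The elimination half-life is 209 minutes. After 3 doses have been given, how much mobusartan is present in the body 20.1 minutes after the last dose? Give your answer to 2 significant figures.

180 mg

The 3 doses were given 322.1, 171.1, 20.1 minutes ago.
Total = 95.5·(1/2)^(322.1/209) + 95.5·(1/2)^(171.1/209) + 95.5·(1/2)^(20.1/209)
      = 32.815 + 54.145 + 89.341 ≈ 176.3 mg.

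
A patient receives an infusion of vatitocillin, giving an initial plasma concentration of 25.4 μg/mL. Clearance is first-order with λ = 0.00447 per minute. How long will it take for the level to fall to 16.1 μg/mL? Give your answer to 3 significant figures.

102 minutes

t½ = ln 2 / λ = 0.69315 / 0.00447 ≈ 155.07 minutes.
Fraction remaining = 16.1/25.4 ≈ 0.63386.
n = log₂(25.4/16.1) = ln(1.5776)/ln 2 ≈ 0.65777 half-lives.
t = n × t½ = 0.65777 × 155.07 ≈ 102 minutes.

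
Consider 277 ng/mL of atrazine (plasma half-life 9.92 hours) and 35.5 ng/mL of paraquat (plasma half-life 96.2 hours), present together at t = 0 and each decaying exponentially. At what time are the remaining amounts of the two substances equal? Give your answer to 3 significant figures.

32.8 hours

Set 277·(1/2)^(t/9.92) = 35.5·(1/2)^(t/96.2).
Taking log₂: log₂(277/35.5) = t·(1/9.92 − 1/96.2).
log₂(7.8028) = 2.964; 1/9.92 − 1/96.2 = 0.090411.
t = 2.964 / 0.090411 ≈ 32.783 hours.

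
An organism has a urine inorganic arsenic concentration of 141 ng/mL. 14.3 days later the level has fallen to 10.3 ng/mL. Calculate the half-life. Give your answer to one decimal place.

A/A₀ = 10.3/141 ≈ 0.07305.
n = log₂(13.689) ≈ 3.775 half-lives elapsed in 14.3 days.
t½ = 14.3/3.775 ≈ 3.7881 days.

3.8 days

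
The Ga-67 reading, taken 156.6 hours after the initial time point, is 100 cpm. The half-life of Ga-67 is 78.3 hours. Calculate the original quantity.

Number of half-lives elapsed: n = 156.6/78.3 ≈ 2.
A₀ = A × 2^n = 100 × 2^2 = 100 × 4 ≈ 400 cpm.

400 cpm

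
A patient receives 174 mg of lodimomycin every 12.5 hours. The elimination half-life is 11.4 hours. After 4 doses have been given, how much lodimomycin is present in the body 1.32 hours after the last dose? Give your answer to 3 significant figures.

The 4 doses were given 38.82, 26.32, 13.82, 1.32 hours ago.
Total = 174·(1/2)^(38.82/11.4) + 174·(1/2)^(26.32/11.4) + 174·(1/2)^(13.82/11.4) + 174·(1/2)^(1.32/11.4)
      = 16.423 + 35.119 + 75.096 + 160.58 ≈ 287.22 mg.

287 mg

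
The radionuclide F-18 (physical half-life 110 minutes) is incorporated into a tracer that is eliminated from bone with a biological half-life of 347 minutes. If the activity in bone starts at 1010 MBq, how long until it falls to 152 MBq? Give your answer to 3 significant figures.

1/t_eff = 1/t_phys + 1/t_biol = 1/110 + 1/347 = 0.011973 per minute.
t_eff = 110 × 347 / (110 + 347) ≈ 83.523 minutes.
n = log₂(1010/152) ≈ 2.7322; t = 2.7322 × 83.523 ≈ 228.2 minutes.

228 minutes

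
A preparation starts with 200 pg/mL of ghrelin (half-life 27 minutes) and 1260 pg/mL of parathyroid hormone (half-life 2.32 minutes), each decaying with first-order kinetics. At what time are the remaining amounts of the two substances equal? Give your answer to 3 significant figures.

Set 200·(1/2)^(t/27) = 1260·(1/2)^(t/2.32).
Taking log₂: log₂(200/1260) = t·(1/27 − 1/2.32).
log₂(0.15873) = -2.6554; 1/27 − 1/2.32 = -0.394.
t = -2.6554 / -0.394 ≈ 6.7395 minutes.

6.74 minutes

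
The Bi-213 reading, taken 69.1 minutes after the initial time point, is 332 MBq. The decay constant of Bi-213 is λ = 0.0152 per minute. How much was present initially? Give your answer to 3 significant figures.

949 MBq

t½ = ln 2 / λ = 0.69315 / 0.0152 ≈ 45.602 minutes.
Number of half-lives elapsed: n = 69.1/45.602 ≈ 1.5153.
A₀ = A × 2^n = 332 × 2^1.5153 = 332 × 2.8586 ≈ 949.04 MBq.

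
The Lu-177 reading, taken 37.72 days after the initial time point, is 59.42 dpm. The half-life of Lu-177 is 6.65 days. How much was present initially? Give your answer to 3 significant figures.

3030 dpm

Number of half-lives elapsed: n = 37.72/6.65 ≈ 5.6722.
A₀ = A × 2^n = 59.42 × 2^5.6722 = 59.42 × 50.991 ≈ 3029.9 dpm.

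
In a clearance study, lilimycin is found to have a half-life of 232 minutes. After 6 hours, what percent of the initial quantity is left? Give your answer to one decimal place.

34.1%

6 hours = 360 minutes.
n = 360/232 ≈ 1.5517 half-lives.
Fraction remaining = (1/2)^1.5517 ≈ 0.3411, i.e. 34.11%.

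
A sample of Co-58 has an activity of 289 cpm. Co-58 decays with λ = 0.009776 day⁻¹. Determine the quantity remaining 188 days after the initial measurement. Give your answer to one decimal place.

46.0 cpm

t½ = ln 2 / λ = 0.69315 / 0.009776 ≈ 70.903 days.
Number of half-lives: n = 188/70.903 ≈ 2.6515.
Remaining = 289 × (1/2)^2.6515 = 289 × 0.15915 ≈ 45.995 cpm.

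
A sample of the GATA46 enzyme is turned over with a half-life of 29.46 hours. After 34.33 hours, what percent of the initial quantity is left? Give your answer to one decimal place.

n = 34.33/29.46 ≈ 1.1653 half-lives.
Fraction remaining = (1/2)^1.1653 ≈ 0.44587, i.e. 44.587%.

44.6%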